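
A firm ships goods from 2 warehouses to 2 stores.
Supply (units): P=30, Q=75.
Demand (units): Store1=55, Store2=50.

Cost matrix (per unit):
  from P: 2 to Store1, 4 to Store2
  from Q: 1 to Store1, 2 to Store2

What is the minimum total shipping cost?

185

Optimal allocation:
  P->Store1: 30 × 2 = 60
  Q->Store1: 25 × 1 = 25
  Q->Store2: 50 × 2 = 100
Total = 60 + 25 + 100 = 185.
(Supply check: P ships 30; Q ships 75.)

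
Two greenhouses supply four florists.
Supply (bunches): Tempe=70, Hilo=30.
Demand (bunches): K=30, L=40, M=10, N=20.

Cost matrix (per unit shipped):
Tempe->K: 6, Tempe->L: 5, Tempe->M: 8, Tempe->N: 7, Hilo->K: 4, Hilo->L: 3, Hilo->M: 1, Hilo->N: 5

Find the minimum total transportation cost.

An optimal shipping plan:
  Tempe->K: 30 × 6 = 180
  Tempe->L: 20 × 5 = 100
  Tempe->N: 20 × 7 = 140
  Hilo->L: 20 × 3 = 60
  Hilo->M: 10 × 1 = 10
Total = 180 + 100 + 140 + 60 + 10 = 490.

490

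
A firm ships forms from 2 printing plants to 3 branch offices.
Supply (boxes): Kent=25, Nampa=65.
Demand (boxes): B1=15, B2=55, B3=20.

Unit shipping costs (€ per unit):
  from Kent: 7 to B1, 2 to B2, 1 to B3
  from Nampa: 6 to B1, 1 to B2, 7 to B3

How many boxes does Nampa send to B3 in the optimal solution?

0

Solving gives:
  Kent–B2: 5 boxes
  Kent–B3: 20 boxes
  Nampa–B1: 15 boxes
  Nampa–B2: 50 boxes
Total cost = €170.
The route Nampa→B3 is not used.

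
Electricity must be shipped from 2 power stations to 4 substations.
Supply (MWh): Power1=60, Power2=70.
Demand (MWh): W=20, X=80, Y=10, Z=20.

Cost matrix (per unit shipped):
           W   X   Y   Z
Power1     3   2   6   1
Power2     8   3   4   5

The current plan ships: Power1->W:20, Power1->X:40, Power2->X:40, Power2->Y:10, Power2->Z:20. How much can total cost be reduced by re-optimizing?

60

Current plan cost = 20·3 + 40·2 + 40·3 + 10·4 + 20·5 = 400.
Optimal plan:
  Power1→W: 20 MWh
  Power1→X: 20 MWh
  Power1→Z: 20 MWh
  Power2→X: 60 MWh
  Power2→Y: 10 MWh
Optimal cost = 340.
Saving = 400 − 340 = 60.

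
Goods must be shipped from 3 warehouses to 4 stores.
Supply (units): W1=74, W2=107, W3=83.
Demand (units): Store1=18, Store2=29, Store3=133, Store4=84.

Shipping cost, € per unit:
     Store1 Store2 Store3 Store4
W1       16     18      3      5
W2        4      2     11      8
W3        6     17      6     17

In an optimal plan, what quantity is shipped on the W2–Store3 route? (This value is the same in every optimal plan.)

0

Solving gives:
  W1 to Store3: 50 × €3 = €150
  W1 to Store4: 24 × €5 = €120
  W2 to Store1: 18 × €4 = €72
  W2 to Store2: 29 × €2 = €58
  W2 to Store4: 60 × €8 = €480
  W3 to Store3: 83 × €6 = €498
Total cost = €1378.
The route W2→Store3 is not used.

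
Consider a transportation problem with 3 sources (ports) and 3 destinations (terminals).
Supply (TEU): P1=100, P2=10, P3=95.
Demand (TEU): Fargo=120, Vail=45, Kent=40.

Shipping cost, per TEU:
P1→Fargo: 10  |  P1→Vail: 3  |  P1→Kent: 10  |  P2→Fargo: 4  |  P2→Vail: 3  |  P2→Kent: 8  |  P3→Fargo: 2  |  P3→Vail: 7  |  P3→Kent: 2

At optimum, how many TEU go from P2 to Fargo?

10

Solving gives:
  P1 to Fargo: 15 × 10 = 150
  P1 to Vail: 45 × 3 = 135
  P1 to Kent: 40 × 10 = 400
  P2 to Fargo: 10 × 4 = 40
  P3 to Fargo: 95 × 2 = 190
Total cost = 915.
So P2→Fargo carries 10 TEU.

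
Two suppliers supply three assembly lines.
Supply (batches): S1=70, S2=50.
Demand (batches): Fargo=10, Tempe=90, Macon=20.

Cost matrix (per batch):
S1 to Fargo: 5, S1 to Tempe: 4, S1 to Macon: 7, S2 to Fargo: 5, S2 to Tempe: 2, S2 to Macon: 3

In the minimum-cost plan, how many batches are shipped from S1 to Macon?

Solving gives:
  S1 to Fargo: 10 batches
  S1 to Tempe: 60 batches
  S2 to Tempe: 30 batches
  S2 to Macon: 20 batches
Total cost = 410.
The route S1→Macon is not used.

0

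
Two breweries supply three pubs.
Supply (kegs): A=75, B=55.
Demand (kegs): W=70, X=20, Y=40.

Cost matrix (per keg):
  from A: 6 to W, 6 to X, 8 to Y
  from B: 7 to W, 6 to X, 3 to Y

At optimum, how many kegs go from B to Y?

40

Solving gives:
  A→W: 70 × 6 = 420
  A→X: 5 × 6 = 30
  B→X: 15 × 6 = 90
  B→Y: 40 × 3 = 120
Total cost = 660.
So B→Y carries 40 kegs.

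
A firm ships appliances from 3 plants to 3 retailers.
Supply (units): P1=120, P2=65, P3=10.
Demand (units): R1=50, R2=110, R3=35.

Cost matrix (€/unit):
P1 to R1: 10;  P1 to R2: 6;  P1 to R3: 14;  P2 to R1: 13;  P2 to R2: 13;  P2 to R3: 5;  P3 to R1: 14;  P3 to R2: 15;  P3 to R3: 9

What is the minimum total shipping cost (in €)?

Optimal allocation:
  P1–R1: 10 units
  P1–R2: 110 units
  P2–R1: 30 units
  P2–R3: 35 units
  P3–R1: 10 units
Total cost = €1465.

1465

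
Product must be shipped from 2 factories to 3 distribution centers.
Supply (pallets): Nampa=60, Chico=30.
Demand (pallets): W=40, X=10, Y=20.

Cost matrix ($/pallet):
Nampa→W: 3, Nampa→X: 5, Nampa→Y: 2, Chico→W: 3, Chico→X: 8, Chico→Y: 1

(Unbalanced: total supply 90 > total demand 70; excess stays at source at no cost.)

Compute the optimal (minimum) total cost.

190

A cheapest plan:
  Nampa->W: 30 × $3 = $90
  Nampa->X: 10 × $5 = $50
  Chico->W: 10 × $3 = $30
  Chico->Y: 20 × $1 = $20
Total = 90 + 50 + 30 + 20 = $190.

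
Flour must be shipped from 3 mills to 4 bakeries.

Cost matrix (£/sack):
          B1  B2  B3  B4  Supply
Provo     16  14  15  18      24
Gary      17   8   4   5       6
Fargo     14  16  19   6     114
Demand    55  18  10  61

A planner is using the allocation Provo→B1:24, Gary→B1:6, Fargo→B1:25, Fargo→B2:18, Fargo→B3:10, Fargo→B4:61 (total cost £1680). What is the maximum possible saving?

Current plan cost = 24·16 + 6·17 + 25·14 + 18·16 + 10·19 + 61·6 = £1680.
Optimal plan:
  Provo to B1: 2 × £16 = £32
  Provo to B2: 18 × £14 = £252
  Provo to B3: 4 × £15 = £60
  Gary to B3: 6 × £4 = £24
  Fargo to B1: 53 × £14 = £742
  Fargo to B4: 61 × £6 = £366
Optimal cost = £1476.
Saving = 1680 − 1476 = £204.

204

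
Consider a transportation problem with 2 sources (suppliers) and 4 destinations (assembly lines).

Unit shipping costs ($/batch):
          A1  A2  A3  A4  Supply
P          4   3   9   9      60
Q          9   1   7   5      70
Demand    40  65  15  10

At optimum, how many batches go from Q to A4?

The minimum-cost plan:
  P→A1: 40 × $4 = $160
  P→A2: 20 × $3 = $60
  Q→A2: 45 × $1 = $45
  Q→A3: 15 × $7 = $105
  Q→A4: 10 × $5 = $50
Total cost = $420.
So Q→A4 carries 10 batches.

10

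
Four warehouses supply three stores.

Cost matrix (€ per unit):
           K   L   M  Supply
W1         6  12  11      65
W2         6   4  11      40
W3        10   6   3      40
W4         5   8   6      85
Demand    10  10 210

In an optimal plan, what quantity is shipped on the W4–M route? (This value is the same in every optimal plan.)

85

Solving gives:
  W1→K: 10 × €6 = €60
  W1→M: 55 × €11 = €605
  W2→L: 10 × €4 = €40
  W2→M: 30 × €11 = €330
  W3→M: 40 × €3 = €120
  W4→M: 85 × €6 = €510
Total cost = €1665.
So W4→M carries 85 units.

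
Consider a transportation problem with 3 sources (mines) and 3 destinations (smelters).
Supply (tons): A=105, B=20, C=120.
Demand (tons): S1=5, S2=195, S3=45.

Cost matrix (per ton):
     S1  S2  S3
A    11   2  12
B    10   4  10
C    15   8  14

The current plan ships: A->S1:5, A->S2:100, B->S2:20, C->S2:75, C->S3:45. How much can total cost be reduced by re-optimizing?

Current plan cost = 5·11 + 100·2 + 20·4 + 75·8 + 45·14 = 1565.
Optimal plan:
  A->S2: 105 tons
  B->S1: 5 tons
  B->S3: 15 tons
  C->S2: 90 tons
  C->S3: 30 tons
Optimal cost = 1550.
Saving = 1565 − 1550 = 15.

15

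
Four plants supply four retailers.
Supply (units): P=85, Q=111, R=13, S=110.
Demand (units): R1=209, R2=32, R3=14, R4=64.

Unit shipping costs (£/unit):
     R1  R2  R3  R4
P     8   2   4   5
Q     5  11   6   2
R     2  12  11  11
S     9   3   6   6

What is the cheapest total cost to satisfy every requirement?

1811

A cheapest plan:
  P to R1: 71 units
  P to R3: 14 units
  Q to R1: 47 units
  Q to R4: 64 units
  R to R1: 13 units
  S to R1: 78 units
  S to R2: 32 units
Total cost = £1811.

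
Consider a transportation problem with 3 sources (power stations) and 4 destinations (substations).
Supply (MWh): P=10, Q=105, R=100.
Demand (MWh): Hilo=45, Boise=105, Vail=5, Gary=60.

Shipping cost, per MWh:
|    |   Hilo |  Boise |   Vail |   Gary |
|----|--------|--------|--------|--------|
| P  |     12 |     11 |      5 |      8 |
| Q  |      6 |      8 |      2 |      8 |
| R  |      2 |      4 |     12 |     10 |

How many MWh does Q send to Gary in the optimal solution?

The minimum-cost plan:
  P–Gary: 10 × 8 = 80
  Q–Boise: 50 × 8 = 400
  Q–Vail: 5 × 2 = 10
  Q–Gary: 50 × 8 = 400
  R–Hilo: 45 × 2 = 90
  R–Boise: 55 × 4 = 220
Total cost = 1200.
So Q→Gary carries 50 MWh.

50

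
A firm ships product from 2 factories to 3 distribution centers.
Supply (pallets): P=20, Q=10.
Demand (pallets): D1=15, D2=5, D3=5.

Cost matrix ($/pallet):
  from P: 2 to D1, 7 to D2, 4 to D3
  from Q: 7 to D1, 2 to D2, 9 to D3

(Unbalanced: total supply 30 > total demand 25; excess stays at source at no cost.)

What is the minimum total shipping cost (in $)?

60

One minimum-cost allocation:
  P to D1: 15 × $2 = $30
  P to D3: 5 × $4 = $20
  Q to D2: 5 × $2 = $10
Total = 30 + 20 + 10 = $60.
(Supply check: P ships 20; Q ships 5.)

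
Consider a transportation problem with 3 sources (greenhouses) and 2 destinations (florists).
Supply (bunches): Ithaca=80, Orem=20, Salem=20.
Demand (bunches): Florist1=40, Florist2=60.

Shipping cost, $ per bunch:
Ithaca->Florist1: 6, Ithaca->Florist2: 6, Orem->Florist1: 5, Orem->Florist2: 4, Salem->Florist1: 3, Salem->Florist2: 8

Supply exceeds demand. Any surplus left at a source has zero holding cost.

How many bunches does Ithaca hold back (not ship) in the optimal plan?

20

Minimum-cost shipments:
  Ithaca→Florist1: 20 bunches
  Ithaca→Florist2: 40 bunches
  Orem→Florist2: 20 bunches
  Salem→Florist1: 20 bunches
Total cost = $500.
Ithaca ships 60 of its 80, leaving 20.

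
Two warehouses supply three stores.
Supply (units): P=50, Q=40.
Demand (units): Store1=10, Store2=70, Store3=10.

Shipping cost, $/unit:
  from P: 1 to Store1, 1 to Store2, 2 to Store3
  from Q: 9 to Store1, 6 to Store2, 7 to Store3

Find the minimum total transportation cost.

A cheapest plan:
  P->Store1: 10 × $1 = $10
  P->Store2: 30 × $1 = $30
  P->Store3: 10 × $2 = $20
  Q->Store2: 40 × $6 = $240
Total = 10 + 30 + 20 + 240 = $300.

300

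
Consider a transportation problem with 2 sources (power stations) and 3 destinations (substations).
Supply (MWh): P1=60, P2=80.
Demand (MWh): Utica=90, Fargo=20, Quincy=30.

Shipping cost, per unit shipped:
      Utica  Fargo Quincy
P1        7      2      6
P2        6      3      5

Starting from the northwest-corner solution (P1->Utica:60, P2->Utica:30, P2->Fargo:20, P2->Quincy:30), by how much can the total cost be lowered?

Current plan cost = 60·7 + 30·6 + 20·3 + 30·5 = 810.
Optimal plan:
  P1–Utica: 10 × 7 = 70
  P1–Fargo: 20 × 2 = 40
  P1–Quincy: 30 × 6 = 180
  P2–Utica: 80 × 6 = 480
Optimal cost = 770.
Saving = 810 − 770 = 40.

40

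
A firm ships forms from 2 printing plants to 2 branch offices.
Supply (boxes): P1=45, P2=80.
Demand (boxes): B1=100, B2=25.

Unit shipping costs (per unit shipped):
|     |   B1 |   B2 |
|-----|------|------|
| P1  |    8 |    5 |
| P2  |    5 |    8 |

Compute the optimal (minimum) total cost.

685

Optimal allocation:
  P1→B1: 20 × 8 = 160
  P1→B2: 25 × 5 = 125
  P2→B1: 80 × 5 = 400
Total = 160 + 125 + 400 = 685.
(Supply check: P1 ships 45; P2 ships 80.)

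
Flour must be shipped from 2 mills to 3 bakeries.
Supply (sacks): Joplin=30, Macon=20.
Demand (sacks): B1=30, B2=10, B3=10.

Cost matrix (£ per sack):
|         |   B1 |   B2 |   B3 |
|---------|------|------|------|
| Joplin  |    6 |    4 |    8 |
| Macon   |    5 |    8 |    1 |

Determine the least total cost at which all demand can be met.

220

One minimum-cost allocation:
  Joplin->B1: 20 × £6 = £120
  Joplin->B2: 10 × £4 = £40
  Macon->B1: 10 × £5 = £50
  Macon->B3: 10 × £1 = £10
Total = 120 + 40 + 50 + 10 = £220.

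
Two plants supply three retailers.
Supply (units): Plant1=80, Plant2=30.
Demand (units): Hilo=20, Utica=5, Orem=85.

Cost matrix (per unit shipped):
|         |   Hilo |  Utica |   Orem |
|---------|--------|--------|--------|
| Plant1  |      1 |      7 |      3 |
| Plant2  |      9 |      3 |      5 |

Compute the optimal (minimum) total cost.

An optimal shipping plan:
  Plant1 to Hilo: 20 × 1 = 20
  Plant1 to Orem: 60 × 3 = 180
  Plant2 to Utica: 5 × 3 = 15
  Plant2 to Orem: 25 × 5 = 125
Total = 20 + 180 + 15 + 125 = 340.

340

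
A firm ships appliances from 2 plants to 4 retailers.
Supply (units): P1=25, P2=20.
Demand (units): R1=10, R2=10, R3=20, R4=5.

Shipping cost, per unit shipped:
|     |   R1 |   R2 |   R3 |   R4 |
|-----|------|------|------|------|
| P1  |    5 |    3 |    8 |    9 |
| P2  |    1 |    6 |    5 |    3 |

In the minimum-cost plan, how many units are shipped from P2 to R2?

0

Solving gives:
  P1→R2: 10 units
  P1→R3: 15 units
  P2→R1: 10 units
  P2→R3: 5 units
  P2→R4: 5 units
Total cost = 200.
The route P2→R2 is not used.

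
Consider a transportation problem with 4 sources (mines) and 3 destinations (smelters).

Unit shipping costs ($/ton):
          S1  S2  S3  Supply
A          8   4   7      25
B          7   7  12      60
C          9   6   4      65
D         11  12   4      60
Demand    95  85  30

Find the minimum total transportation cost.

1375

An optimal shipping plan:
  A→S2: 25 × $4 = $100
  B→S1: 60 × $7 = $420
  C→S1: 5 × $9 = $45
  C→S2: 60 × $6 = $360
  D→S1: 30 × $11 = $330
  D→S3: 30 × $4 = $120
Total = 100 + 420 + 45 + 360 + 330 + 120 = $1375.
(Supply check: A ships 25; B ships 60; C ships 65; D ships 60.)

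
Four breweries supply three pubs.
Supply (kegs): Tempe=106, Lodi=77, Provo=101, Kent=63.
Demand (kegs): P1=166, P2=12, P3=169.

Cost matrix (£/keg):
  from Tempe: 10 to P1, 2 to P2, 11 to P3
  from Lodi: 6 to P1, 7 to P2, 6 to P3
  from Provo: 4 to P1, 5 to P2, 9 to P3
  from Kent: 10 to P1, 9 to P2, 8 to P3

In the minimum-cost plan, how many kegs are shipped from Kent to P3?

63

The minimum-cost plan:
  Tempe->P1: 65 × £10 = £650
  Tempe->P2: 12 × £2 = £24
  Tempe->P3: 29 × £11 = £319
  Lodi->P3: 77 × £6 = £462
  Provo->P1: 101 × £4 = £404
  Kent->P3: 63 × £8 = £504
Total cost = £2363.
So Kent→P3 carries 63 kegs.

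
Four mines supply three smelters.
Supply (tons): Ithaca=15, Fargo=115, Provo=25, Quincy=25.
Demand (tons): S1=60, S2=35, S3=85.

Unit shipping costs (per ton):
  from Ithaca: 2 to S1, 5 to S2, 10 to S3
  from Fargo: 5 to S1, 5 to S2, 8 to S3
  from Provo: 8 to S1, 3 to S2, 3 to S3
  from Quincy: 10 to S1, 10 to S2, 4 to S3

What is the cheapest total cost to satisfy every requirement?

Optimal allocation:
  Ithaca→S1: 15 × 2 = 30
  Fargo→S1: 45 × 5 = 225
  Fargo→S2: 35 × 5 = 175
  Fargo→S3: 35 × 8 = 280
  Provo→S3: 25 × 3 = 75
  Quincy→S3: 25 × 4 = 100
Total = 30 + 225 + 175 + 280 + 75 + 100 = 885.
(Supply check: Ithaca ships 15; Fargo ships 115; Provo ships 25; Quincy ships 25.)

885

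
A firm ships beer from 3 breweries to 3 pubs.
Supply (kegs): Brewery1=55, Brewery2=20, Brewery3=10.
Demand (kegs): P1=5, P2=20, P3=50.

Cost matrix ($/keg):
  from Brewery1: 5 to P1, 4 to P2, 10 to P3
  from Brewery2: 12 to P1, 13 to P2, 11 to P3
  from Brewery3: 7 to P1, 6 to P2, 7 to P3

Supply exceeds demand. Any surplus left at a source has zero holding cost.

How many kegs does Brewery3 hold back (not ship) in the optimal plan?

An optimal plan:
  Brewery1 to P1: 5 kegs
  Brewery1 to P2: 20 kegs
  Brewery1 to P3: 30 kegs
  Brewery2 to P3: 10 kegs
  Brewery3 to P3: 10 kegs
Total cost = $585.
Brewery3 ships 10 of its 10, leaving 0.

0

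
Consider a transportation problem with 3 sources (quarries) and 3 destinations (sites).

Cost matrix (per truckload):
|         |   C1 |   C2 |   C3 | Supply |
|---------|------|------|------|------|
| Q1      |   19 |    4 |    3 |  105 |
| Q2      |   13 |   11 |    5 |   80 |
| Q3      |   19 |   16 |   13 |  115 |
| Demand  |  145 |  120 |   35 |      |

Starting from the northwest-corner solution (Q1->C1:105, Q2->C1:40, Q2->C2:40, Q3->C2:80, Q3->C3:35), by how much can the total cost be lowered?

Current plan cost = 105·19 + 40·13 + 40·11 + 80·16 + 35·13 = 4690.
Optimal plan:
  Q1–C2: 105 truckloads
  Q2–C1: 45 truckloads
  Q2–C3: 35 truckloads
  Q3–C1: 100 truckloads
  Q3–C2: 15 truckloads
Optimal cost = 3320.
Saving = 4690 − 3320 = 1370.

1370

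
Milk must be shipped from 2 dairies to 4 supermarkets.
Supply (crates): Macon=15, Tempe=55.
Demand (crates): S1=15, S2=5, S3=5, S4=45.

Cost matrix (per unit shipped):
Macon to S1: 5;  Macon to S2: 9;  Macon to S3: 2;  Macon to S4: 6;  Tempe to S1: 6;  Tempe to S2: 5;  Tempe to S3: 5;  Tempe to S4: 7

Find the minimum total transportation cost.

An optimal shipping plan:
  Macon→S3: 5 × 2 = 10
  Macon→S4: 10 × 6 = 60
  Tempe→S1: 15 × 6 = 90
  Tempe→S2: 5 × 5 = 25
  Tempe→S4: 35 × 7 = 245
Total = 10 + 60 + 90 + 25 + 245 = 430.
(Supply check: Macon ships 15; Tempe ships 55.)

430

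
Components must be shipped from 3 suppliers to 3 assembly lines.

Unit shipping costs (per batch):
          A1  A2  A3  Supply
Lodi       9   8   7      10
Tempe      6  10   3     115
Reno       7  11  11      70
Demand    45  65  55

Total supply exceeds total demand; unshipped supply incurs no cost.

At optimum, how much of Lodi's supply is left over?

0

An optimal plan:
  Lodi->A2: 10 × 8 = 80
  Tempe->A1: 5 × 6 = 30
  Tempe->A2: 55 × 10 = 550
  Tempe->A3: 55 × 3 = 165
  Reno->A1: 40 × 7 = 280
Total cost = 1105.
Lodi ships 10 of its 10, leaving 0.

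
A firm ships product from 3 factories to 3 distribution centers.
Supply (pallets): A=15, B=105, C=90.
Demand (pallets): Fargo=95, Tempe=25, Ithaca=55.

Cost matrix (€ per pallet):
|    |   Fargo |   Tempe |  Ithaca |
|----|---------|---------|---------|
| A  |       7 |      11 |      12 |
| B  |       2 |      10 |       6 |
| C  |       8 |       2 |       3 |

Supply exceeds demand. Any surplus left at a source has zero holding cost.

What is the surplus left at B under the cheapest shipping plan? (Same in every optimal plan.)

10

Minimum-cost shipments:
  B→Fargo: 95 pallets
  C→Tempe: 25 pallets
  C→Ithaca: 55 pallets
Total cost = €405.
B ships 95 of its 105, leaving 10.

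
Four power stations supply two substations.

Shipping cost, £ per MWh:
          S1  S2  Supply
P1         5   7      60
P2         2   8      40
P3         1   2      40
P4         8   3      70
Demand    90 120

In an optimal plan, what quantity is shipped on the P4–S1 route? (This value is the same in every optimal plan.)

Solving gives:
  P1→S1: 50 × £5 = £250
  P1→S2: 10 × £7 = £70
  P2→S1: 40 × £2 = £80
  P3→S2: 40 × £2 = £80
  P4→S2: 70 × £3 = £210
Total cost = £690.
The route P4→S1 is not used.

0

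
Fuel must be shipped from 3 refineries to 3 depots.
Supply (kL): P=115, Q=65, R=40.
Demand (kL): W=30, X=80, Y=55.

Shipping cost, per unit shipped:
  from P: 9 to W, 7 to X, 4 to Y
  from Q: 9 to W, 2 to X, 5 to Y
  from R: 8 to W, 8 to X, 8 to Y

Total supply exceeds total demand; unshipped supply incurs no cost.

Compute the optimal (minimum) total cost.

An optimal shipping plan:
  P→X: 15 kL
  P→Y: 55 kL
  Q→X: 65 kL
  R→W: 30 kL
Total cost = 695.

695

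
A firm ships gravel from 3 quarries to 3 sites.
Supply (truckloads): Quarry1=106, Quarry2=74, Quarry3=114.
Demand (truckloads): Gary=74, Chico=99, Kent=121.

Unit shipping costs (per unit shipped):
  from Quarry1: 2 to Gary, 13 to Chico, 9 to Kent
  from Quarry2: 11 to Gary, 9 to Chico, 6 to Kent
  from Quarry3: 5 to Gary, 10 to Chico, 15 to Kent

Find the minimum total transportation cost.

A cheapest plan:
  Quarry1–Gary: 59 truckloads
  Quarry1–Kent: 47 truckloads
  Quarry2–Kent: 74 truckloads
  Quarry3–Gary: 15 truckloads
  Quarry3–Chico: 99 truckloads
Total cost = 2050.
(Supply check: Quarry1 ships 106; Quarry2 ships 74; Quarry3 ships 114.)

2050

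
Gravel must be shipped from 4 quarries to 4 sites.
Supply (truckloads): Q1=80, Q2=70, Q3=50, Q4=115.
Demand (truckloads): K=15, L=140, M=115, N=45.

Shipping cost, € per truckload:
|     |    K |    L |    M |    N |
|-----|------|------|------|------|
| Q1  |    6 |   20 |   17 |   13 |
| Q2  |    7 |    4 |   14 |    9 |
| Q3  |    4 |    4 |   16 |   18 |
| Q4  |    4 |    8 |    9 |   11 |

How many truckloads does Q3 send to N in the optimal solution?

The minimum-cost plan:
  Q1–K: 15 × €6 = €90
  Q1–M: 20 × €17 = €340
  Q1–N: 45 × €13 = €585
  Q2–L: 70 × €4 = €280
  Q3–L: 50 × €4 = €200
  Q4–L: 20 × €8 = €160
  Q4–M: 95 × €9 = €855
Total cost = €2510.
The route Q3→N is not used.

0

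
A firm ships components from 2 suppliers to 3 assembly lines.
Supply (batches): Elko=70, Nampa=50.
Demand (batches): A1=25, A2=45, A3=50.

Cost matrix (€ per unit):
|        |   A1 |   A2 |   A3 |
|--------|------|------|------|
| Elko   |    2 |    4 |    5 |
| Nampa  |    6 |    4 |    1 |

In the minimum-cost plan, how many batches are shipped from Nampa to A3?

50

Optimal shipments:
  Elko→A1: 25 × €2 = €50
  Elko→A2: 45 × €4 = €180
  Nampa→A3: 50 × €1 = €50
Total cost = €280.
So Nampa→A3 carries 50 batches.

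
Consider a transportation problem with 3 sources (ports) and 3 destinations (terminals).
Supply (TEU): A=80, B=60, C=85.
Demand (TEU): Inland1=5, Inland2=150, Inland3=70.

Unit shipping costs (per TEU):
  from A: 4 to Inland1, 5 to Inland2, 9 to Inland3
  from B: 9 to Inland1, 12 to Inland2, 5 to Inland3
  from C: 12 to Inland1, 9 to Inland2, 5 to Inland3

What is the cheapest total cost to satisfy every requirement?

One minimum-cost allocation:
  A to Inland1: 5 × 4 = 20
  A to Inland2: 75 × 5 = 375
  B to Inland3: 60 × 5 = 300
  C to Inland2: 75 × 9 = 675
  C to Inland3: 10 × 5 = 50
Total = 20 + 375 + 300 + 675 + 50 = 1420.

1420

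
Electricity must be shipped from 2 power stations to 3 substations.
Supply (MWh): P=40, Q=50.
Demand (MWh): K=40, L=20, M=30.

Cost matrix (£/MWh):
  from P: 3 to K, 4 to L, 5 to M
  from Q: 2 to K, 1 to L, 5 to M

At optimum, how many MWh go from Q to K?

The minimum-cost plan:
  P–K: 10 MWh
  P–M: 30 MWh
  Q–K: 30 MWh
  Q–L: 20 MWh
Total cost = £260.
So Q→K carries 30 MWh.

30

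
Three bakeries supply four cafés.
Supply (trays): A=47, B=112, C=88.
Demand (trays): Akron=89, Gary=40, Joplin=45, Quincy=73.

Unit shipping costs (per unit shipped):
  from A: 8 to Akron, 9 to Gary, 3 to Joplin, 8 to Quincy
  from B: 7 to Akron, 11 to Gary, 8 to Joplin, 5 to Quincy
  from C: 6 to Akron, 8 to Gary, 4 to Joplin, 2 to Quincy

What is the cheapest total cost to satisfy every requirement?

A cheapest plan:
  A to Gary: 2 × 9 = 18
  A to Joplin: 45 × 3 = 135
  B to Akron: 89 × 7 = 623
  B to Gary: 23 × 11 = 253
  C to Gary: 15 × 8 = 120
  C to Quincy: 73 × 2 = 146
Total = 18 + 135 + 623 + 253 + 120 + 146 = 1295.

1295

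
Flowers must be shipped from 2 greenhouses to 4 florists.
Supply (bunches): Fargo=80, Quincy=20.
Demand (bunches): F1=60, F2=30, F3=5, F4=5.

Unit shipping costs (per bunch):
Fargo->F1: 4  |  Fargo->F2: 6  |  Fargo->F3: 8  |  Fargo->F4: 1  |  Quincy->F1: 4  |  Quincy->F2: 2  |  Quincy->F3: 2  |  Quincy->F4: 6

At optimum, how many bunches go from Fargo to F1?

60

The minimum-cost plan:
  Fargo–F1: 60 × 4 = 240
  Fargo–F2: 15 × 6 = 90
  Fargo–F4: 5 × 1 = 5
  Quincy–F2: 15 × 2 = 30
  Quincy–F3: 5 × 2 = 10
Total cost = 375.
So Fargo→F1 carries 60 bunches.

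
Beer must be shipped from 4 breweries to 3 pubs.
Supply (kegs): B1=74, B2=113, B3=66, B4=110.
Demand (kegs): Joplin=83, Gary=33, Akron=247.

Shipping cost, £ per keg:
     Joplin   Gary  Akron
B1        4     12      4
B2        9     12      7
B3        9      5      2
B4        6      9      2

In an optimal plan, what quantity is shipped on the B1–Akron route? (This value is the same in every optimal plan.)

0

Optimal shipments:
  B1→Joplin: 74 × £4 = £296
  B2→Joplin: 9 × £9 = £81
  B2→Akron: 104 × £7 = £728
  B3→Gary: 33 × £5 = £165
  B3→Akron: 33 × £2 = £66
  B4→Akron: 110 × £2 = £220
Total cost = £1556.
The route B1→Akron is not used.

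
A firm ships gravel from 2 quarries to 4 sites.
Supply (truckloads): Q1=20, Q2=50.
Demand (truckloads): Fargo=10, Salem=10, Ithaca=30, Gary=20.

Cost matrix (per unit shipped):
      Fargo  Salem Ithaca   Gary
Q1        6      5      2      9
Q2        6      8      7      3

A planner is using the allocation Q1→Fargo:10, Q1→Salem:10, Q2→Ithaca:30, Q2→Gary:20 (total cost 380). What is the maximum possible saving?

70

Current plan cost = 10·6 + 10·5 + 30·7 + 20·3 = 380.
Optimal plan:
  Q1–Ithaca: 20 × 2 = 40
  Q2–Fargo: 10 × 6 = 60
  Q2–Salem: 10 × 8 = 80
  Q2–Ithaca: 10 × 7 = 70
  Q2–Gary: 20 × 3 = 60
Optimal cost = 310.
Saving = 380 − 310 = 70.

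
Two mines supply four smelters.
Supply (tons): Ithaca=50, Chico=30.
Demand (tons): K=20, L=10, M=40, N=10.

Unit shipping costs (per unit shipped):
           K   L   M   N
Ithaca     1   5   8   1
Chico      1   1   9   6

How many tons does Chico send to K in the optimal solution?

Solving gives:
  Ithaca→M: 40 × 8 = 320
  Ithaca→N: 10 × 1 = 10
  Chico→K: 20 × 1 = 20
  Chico→L: 10 × 1 = 10
Total cost = 360.
So Chico→K carries 20 tons.

20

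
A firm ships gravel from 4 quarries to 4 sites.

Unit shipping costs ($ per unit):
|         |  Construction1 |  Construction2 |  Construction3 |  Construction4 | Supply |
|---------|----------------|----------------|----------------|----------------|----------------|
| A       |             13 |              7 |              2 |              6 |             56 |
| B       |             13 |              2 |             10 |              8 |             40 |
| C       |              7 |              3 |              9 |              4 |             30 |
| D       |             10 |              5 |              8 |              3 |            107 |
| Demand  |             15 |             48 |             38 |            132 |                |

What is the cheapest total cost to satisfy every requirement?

An optimal shipping plan:
  A→Construction3: 38 × $2 = $76
  A→Construction4: 18 × $6 = $108
  B→Construction2: 40 × $2 = $80
  C→Construction1: 15 × $7 = $105
  C→Construction2: 8 × $3 = $24
  C→Construction4: 7 × $4 = $28
  D→Construction4: 107 × $3 = $321
Total = 76 + 108 + 80 + 105 + 24 + 28 + 321 = $742.

742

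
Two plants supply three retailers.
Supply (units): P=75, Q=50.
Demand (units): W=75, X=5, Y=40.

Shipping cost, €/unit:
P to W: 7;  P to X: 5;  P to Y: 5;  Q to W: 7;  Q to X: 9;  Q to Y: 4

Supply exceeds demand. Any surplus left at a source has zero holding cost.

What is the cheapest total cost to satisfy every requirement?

One minimum-cost allocation:
  P→W: 65 × €7 = €455
  P→X: 5 × €5 = €25
  Q→W: 10 × €7 = €70
  Q→Y: 40 × €4 = €160
Total = 455 + 25 + 70 + 160 = €710.
(Supply check: P ships 70; Q ships 50.)

710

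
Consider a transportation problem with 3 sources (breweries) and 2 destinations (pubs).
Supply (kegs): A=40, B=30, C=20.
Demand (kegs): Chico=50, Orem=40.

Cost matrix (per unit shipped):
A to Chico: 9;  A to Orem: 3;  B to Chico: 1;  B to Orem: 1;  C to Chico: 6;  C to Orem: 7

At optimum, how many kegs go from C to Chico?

Solving gives:
  A->Orem: 40 kegs
  B->Chico: 30 kegs
  C->Chico: 20 kegs
Total cost = 270.
So C→Chico carries 20 kegs.

20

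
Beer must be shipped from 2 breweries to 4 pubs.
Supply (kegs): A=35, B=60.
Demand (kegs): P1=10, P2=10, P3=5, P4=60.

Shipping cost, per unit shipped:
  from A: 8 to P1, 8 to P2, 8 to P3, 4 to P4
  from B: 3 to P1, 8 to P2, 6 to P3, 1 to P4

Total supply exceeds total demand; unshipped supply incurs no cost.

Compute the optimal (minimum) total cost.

Optimal allocation:
  A->P2: 10 × 8 = 80
  A->P3: 5 × 8 = 40
  A->P4: 10 × 4 = 40
  B->P1: 10 × 3 = 30
  B->P4: 50 × 1 = 50
Total = 80 + 40 + 40 + 30 + 50 = 240.

240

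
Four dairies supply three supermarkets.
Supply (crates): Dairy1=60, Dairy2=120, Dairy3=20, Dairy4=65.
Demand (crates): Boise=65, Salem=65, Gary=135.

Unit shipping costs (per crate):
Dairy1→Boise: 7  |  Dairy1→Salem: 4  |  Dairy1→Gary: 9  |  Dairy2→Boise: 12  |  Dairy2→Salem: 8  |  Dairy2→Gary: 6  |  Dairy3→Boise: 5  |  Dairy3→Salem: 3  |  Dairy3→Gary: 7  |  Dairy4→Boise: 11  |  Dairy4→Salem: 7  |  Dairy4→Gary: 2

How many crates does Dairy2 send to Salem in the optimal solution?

Solving gives:
  Dairy1–Boise: 45 × 7 = 315
  Dairy1–Salem: 15 × 4 = 60
  Dairy2–Salem: 50 × 8 = 400
  Dairy2–Gary: 70 × 6 = 420
  Dairy3–Boise: 20 × 5 = 100
  Dairy4–Gary: 65 × 2 = 130
Total cost = 1425.
So Dairy2→Salem carries 50 crates.

50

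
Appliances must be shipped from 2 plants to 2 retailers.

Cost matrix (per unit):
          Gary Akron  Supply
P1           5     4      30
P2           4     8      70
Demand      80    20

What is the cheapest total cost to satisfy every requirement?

410

One minimum-cost allocation:
  P1–Gary: 10 × 5 = 50
  P1–Akron: 20 × 4 = 80
  P2–Gary: 70 × 4 = 280
Total = 50 + 80 + 280 = 410.
(Supply check: P1 ships 30; P2 ships 70.)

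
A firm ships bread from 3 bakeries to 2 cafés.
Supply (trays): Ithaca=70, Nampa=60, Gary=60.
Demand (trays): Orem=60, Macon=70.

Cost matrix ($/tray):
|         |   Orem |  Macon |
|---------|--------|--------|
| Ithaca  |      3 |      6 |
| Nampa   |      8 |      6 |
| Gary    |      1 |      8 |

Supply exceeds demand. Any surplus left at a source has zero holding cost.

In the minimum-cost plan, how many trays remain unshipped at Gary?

0

Minimum-cost shipments:
  Ithaca→Macon: 70 × $6 = $420
  Gary→Orem: 60 × $1 = $60
Total cost = $480.
Gary ships 60 of its 60, leaving 0.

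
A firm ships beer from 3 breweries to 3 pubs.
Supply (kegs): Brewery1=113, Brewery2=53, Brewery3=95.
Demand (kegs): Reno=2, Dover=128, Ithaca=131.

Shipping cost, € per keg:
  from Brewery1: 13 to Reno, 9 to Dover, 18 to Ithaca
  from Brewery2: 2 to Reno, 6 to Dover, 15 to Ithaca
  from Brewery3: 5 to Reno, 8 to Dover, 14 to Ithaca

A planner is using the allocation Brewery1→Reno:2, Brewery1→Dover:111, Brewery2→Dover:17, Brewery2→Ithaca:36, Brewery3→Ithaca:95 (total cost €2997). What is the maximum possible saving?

16

Current plan cost = 2·13 + 111·9 + 17·6 + 36·15 + 95·14 = €2997.
Optimal plan:
  Brewery1->Dover: 77 kegs
  Brewery1->Ithaca: 36 kegs
  Brewery2->Reno: 2 kegs
  Brewery2->Dover: 51 kegs
  Brewery3->Ithaca: 95 kegs
Optimal cost = €2981.
Saving = 2997 − 2981 = €16.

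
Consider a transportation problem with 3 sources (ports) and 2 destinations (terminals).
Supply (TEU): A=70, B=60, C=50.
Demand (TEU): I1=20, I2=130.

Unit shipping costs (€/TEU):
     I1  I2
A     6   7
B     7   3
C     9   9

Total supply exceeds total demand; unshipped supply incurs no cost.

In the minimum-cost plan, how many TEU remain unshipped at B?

Minimum-cost shipments:
  A→I1: 20 × €6 = €120
  A→I2: 50 × €7 = €350
  B→I2: 60 × €3 = €180
  C→I2: 20 × €9 = €180
Total cost = €830.
B ships 60 of its 60, leaving 0.

0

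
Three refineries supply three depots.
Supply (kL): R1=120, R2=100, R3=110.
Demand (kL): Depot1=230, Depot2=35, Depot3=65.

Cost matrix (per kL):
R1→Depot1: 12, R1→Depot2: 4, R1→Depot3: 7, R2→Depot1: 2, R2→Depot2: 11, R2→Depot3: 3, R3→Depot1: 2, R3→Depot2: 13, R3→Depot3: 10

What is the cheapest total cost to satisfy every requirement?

A cheapest plan:
  R1→Depot1: 20 × 12 = 240
  R1→Depot2: 35 × 4 = 140
  R1→Depot3: 65 × 7 = 455
  R2→Depot1: 100 × 2 = 200
  R3→Depot1: 110 × 2 = 220
Total = 240 + 140 + 455 + 200 + 220 = 1255.

1255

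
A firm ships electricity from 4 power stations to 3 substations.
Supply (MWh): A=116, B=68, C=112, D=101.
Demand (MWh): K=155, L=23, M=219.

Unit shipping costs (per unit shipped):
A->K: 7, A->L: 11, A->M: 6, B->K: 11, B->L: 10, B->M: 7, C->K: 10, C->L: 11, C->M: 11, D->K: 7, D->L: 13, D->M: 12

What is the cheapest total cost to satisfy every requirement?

One minimum-cost allocation:
  A->M: 116 × 6 = 696
  B->M: 68 × 7 = 476
  C->K: 54 × 10 = 540
  C->L: 23 × 11 = 253
  C->M: 35 × 11 = 385
  D->K: 101 × 7 = 707
Total = 696 + 476 + 540 + 253 + 385 + 707 = 3057.

3057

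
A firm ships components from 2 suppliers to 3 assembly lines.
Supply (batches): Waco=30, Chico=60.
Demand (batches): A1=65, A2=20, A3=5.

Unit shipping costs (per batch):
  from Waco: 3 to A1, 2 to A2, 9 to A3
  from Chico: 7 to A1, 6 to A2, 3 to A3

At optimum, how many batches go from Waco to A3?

0

Optimal shipments:
  Waco–A1: 10 batches
  Waco–A2: 20 batches
  Chico–A1: 55 batches
  Chico–A3: 5 batches
Total cost = 470.
The route Waco→A3 is not used.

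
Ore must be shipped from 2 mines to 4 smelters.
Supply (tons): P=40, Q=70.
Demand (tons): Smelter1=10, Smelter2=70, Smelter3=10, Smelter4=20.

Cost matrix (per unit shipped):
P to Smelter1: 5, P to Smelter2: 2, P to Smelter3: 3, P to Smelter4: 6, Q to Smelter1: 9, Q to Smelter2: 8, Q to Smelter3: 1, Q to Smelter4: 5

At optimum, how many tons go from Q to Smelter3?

10

Optimal shipments:
  P->Smelter2: 40 × 2 = 80
  Q->Smelter1: 10 × 9 = 90
  Q->Smelter2: 30 × 8 = 240
  Q->Smelter3: 10 × 1 = 10
  Q->Smelter4: 20 × 5 = 100
Total cost = 520.
So Q→Smelter3 carries 10 tons.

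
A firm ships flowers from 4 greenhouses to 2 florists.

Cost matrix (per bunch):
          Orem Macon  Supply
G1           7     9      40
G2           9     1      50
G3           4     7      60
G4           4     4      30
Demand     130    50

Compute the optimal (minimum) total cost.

An optimal shipping plan:
  G1–Orem: 40 × 7 = 280
  G2–Macon: 50 × 1 = 50
  G3–Orem: 60 × 4 = 240
  G4–Orem: 30 × 4 = 120
Total = 280 + 50 + 240 + 120 = 690.

690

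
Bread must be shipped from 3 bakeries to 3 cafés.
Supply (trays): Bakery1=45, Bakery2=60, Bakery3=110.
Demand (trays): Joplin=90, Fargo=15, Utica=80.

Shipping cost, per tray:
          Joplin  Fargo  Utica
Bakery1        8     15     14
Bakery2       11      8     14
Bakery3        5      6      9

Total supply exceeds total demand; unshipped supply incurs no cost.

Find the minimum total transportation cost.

One minimum-cost allocation:
  Bakery1–Joplin: 45 × 8 = 360
  Bakery2–Fargo: 15 × 8 = 120
  Bakery2–Utica: 15 × 14 = 210
  Bakery3–Joplin: 45 × 5 = 225
  Bakery3–Utica: 65 × 9 = 585
Total = 360 + 120 + 210 + 225 + 585 = 1500.

1500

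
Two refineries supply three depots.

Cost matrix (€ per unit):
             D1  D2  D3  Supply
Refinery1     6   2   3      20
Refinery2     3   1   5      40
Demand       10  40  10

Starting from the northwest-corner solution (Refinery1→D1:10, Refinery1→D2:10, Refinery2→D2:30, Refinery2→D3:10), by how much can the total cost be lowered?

Current plan cost = 10·6 + 10·2 + 30·1 + 10·5 = €160.
Optimal plan:
  Refinery1–D2: 10 kL
  Refinery1–D3: 10 kL
  Refinery2–D1: 10 kL
  Refinery2–D2: 30 kL
Optimal cost = €110.
Saving = 160 − 110 = €50.

50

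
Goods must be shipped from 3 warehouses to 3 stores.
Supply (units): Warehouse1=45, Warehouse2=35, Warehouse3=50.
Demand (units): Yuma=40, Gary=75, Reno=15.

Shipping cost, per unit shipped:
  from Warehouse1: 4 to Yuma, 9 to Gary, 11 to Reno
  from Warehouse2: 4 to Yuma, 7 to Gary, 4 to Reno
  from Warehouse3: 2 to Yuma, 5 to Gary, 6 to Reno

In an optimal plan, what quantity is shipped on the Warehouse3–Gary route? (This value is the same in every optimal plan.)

50

Solving gives:
  Warehouse1->Yuma: 40 units
  Warehouse1->Gary: 5 units
  Warehouse2->Gary: 20 units
  Warehouse2->Reno: 15 units
  Warehouse3->Gary: 50 units
Total cost = 655.
So Warehouse3→Gary carries 50 units.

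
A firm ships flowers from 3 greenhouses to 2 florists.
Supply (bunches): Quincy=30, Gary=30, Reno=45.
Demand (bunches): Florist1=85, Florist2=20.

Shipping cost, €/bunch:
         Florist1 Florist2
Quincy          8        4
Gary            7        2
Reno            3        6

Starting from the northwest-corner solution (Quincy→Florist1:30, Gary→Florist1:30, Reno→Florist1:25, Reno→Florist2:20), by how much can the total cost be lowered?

Current plan cost = 30·8 + 30·7 + 25·3 + 20·6 = €645.
Optimal plan:
  Quincy to Florist1: 30 bunches
  Gary to Florist1: 10 bunches
  Gary to Florist2: 20 bunches
  Reno to Florist1: 45 bunches
Optimal cost = €485.
Saving = 645 − 485 = €160.

160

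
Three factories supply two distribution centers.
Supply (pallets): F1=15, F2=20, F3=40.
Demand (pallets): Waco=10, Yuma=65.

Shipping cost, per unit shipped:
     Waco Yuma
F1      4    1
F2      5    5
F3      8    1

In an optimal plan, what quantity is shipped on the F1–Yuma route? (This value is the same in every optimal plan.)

15

The minimum-cost plan:
  F1→Yuma: 15 × 1 = 15
  F2→Waco: 10 × 5 = 50
  F2→Yuma: 10 × 5 = 50
  F3→Yuma: 40 × 1 = 40
Total cost = 155.
So F1→Yuma carries 15 pallets.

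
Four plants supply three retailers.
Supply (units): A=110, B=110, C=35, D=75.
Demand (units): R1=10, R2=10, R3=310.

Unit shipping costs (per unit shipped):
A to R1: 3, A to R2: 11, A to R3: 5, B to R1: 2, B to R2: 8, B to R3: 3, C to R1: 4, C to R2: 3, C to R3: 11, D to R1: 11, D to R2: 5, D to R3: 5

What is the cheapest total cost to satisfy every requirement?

1490

Optimal allocation:
  A–R3: 110 × 5 = 550
  B–R3: 110 × 3 = 330
  C–R1: 10 × 4 = 40
  C–R2: 10 × 3 = 30
  C–R3: 15 × 11 = 165
  D–R3: 75 × 5 = 375
Total = 550 + 330 + 40 + 30 + 165 + 375 = 1490.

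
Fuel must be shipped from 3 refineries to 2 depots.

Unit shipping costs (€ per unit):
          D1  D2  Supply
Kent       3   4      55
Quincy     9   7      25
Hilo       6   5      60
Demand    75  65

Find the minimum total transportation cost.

660

An optimal shipping plan:
  Kent to D1: 55 kL
  Quincy to D2: 25 kL
  Hilo to D1: 20 kL
  Hilo to D2: 40 kL
Total cost = €660.
(Supply check: Kent ships 55; Quincy ships 25; Hilo ships 60.)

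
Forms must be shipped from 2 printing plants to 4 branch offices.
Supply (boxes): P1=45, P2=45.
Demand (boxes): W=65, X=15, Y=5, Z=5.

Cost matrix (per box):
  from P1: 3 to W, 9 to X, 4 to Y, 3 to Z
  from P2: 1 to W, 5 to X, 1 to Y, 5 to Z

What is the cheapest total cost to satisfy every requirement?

240

One minimum-cost allocation:
  P1→W: 40 boxes
  P1→Z: 5 boxes
  P2→W: 25 boxes
  P2→X: 15 boxes
  P2→Y: 5 boxes
Total cost = 240.
(Supply check: P1 ships 45; P2 ships 45.)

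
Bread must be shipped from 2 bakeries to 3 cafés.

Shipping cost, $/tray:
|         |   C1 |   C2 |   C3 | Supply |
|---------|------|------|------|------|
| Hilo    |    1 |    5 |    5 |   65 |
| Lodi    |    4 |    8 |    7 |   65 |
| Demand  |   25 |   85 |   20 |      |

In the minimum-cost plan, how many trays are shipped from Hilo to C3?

The minimum-cost plan:
  Hilo–C1: 25 × $1 = $25
  Hilo–C2: 40 × $5 = $200
  Lodi–C2: 45 × $8 = $360
  Lodi–C3: 20 × $7 = $140
Total cost = $725.
The route Hilo→C3 is not used.

0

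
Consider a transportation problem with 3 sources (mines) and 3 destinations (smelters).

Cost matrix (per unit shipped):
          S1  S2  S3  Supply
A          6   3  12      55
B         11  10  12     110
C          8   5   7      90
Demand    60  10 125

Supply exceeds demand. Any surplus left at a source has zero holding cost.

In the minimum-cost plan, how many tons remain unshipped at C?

0

An optimal plan:
  A->S1: 45 × 6 = 270
  A->S2: 10 × 3 = 30
  B->S1: 15 × 11 = 165
  B->S3: 35 × 12 = 420
  C->S3: 90 × 7 = 630
Total cost = 1515.
C ships 90 of its 90, leaving 0.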